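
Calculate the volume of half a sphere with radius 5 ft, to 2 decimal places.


Shape: hemisphere (half of a sphere)
Radius r = 5 ft
Formula: V = (1/2) * (4/3) * pi * r^3 = (2/3) * pi * r^3
r^3 = 125
(2/3) * 125 = 83.333333
V = 83.333333 * pi
V = 261.8
261.8 ft^3


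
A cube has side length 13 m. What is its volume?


Shape: cube
Side s = 13 m
Formula: V = s^3
V = 13 * 13 * 13
V = 169 * 13
V = 2197
2197 m^3


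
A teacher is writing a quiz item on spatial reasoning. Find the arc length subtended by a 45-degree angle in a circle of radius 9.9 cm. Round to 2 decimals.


Shape: circular arc
Radius r = 9.9 cm, Angle = 45 degrees
Formula: L = (angle/360) * 2 * pi * r
2 * pi * r = 19.8 * pi
L = (45/360) * 19.8 * pi
L = 2.475 * pi
L = 7.78
7.78 cm


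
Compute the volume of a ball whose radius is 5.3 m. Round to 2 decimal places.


Shape: sphere
Radius r = 5.3 m
Formula: V = (4/3) * pi * r^3
r^3 = 148.877
(4/3) * 148.877 = 198.502667
V = 198.502667 * pi
V = 623.61
623.61 m^3


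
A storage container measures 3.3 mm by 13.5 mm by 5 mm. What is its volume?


Shape: rectangular prism
l = 3.3 mm, w = 13.5 mm, h = 5 mm
Formula: V = l * w * h
V = 3.3 * 13.5 * 5
V = 44.55 * 5
V = 222.75
222.75 mm^3


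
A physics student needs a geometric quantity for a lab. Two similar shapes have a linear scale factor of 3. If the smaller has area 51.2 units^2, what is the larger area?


Linear scale factor k = 3
Original area = 51.2 units^2
Rule: under a linear scaling by k, areas scale by k^2.
k^2 = 3^2 = 9
New area = 51.2 * 9
New area = 460.8
460.8 units^2


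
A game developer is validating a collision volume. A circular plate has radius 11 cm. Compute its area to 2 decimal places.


Shape: circle
Radius r = 11 cm
Formula: A = pi * r^2
r^2 = 11^2 = 121
A = pi * 121
A = 380.13
380.13 cm^2


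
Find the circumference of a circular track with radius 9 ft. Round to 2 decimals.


Shape: circle
Radius r = 9 ft
Formula: C = 2 * pi * r
C = 2 * pi * 9
C = 18 * pi
C = 56.55
56.55 ft


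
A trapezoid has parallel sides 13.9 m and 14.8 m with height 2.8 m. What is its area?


Shape: trapezoid
Parallel sides a = 13.9 m, b = 14.8 m; Height h = 2.8 m
Formula: A = (a + b) * h / 2
a + b = 13.9 + 14.8 = 28.7
A = 28.7 * 2.8 / 2
A = 80.36 / 2
A = 40.18
40.18 m^2


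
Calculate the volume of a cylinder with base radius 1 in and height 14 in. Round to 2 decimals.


Shape: cylinder
Radius r = 1 in, Height h = 14 in
Formula: V = pi * r^2 * h
r^2 = 1
V = pi * 1 * 14
V = 14 * pi
V = 43.98
43.98 in^3


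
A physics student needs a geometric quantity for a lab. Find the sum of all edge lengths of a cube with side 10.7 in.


Shape: cube
Side s = 10.7 in
A cube has 12 edges, all equal.
Formula: total edge length = 12 * s
Total = 12 * 10.7
Total = 128.4
128.4 in


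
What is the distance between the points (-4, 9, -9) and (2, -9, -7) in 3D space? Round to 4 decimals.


3D distance between two points
P1 = (-4, 9, -9), P2 = (2, -9, -7)
Formula: d = sqrt((x2-x1)^2 + (y2-y1)^2 + (z2-z1)^2)
dx = 2 - -4 = 6
dy = -9 - 9 = -18
dz = -7 - -9 = 2
dx^2 + dy^2 + dz^2 = 36 + 324 + 4 = 364
d = sqrt(364)
d = 19.0788
19.0788 units


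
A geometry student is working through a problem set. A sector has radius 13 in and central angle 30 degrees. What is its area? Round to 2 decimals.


Shape: circular sector
Radius r = 13 in, Angle = 30 degrees
Formula: A = (angle/360) * pi * r^2
r^2 = 169
Fraction of circle = 30/360
A = (30/360) * pi * 169
A = 14.083333 * pi
A = 44.24
44.24 in^2


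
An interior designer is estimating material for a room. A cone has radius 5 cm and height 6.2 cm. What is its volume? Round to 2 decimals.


Shape: cone
Radius r = 5 cm, Height h = 6.2 cm
Formula: V = (1/3) * pi * r^2 * h
r^2 = 25
pi * r^2 * h = pi * 25 * 6.2 = 155 * pi
V = 155 * pi / 3
V = 162.32
162.32 cm^3


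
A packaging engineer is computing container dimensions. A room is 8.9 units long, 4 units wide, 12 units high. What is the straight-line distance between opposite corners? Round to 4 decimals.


Shape: rectangular box (space diagonal)
l = 8.9 units, w = 4 units, h = 12 units
Visualize: the diagonal of the base, then a right triangle with that diagonal and the height.
Formula: d = sqrt(l^2 + w^2 + h^2)
l^2 + w^2 + h^2 = 79.21 + 16 + 144 = 239.21
d = sqrt(239.21)
d = 15.4664
15.4664 units


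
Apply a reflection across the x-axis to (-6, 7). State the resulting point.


Transformation: reflection
Original point: (-6, 7)
Rule for reflection over the x-axis: (x, y) -> (x, -y)
Apply: (-6, 7) -> (-6, -7)
(-6, -7)


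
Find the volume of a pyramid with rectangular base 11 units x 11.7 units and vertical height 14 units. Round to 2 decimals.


Shape: rectangular pyramid
Base: 11 units x 11.7 units, Height h = 14 units
Formula: V = (1/3) * base_area * h
base_area = 11 * 11.7 = 128.7
base_area * h = 128.7 * 14 = 1801.8
V = 1801.8 / 3
V = 600.6
600.6 units^3


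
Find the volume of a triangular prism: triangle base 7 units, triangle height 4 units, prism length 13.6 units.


Shape: triangular prism
Triangle base = 7 units, triangle height = 4 units, prism length L = 13.6 units
Formula: V = (1/2 * b * h_tri) * L
Cross-section area = 0.5 * 7 * 4 = 14
V = 14 * 13.6
V = 190.4
190.4 units^3


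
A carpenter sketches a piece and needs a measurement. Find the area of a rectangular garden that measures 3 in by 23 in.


Shape: rectangle
Length l = 3 in, Width w = 23 in
Formula: A = l * w
A = 3 * 23
A = 69
69 in^2


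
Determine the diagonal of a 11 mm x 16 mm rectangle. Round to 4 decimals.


Shape: rectangle (diagonal via Pythagoras)
Sides: 11 mm and 16 mm
Formula: d = sqrt(l^2 + w^2)
l^2 = 121, w^2 = 256
l^2 + w^2 = 377
d = sqrt(377)
d = 19.4165
19.4165 mm


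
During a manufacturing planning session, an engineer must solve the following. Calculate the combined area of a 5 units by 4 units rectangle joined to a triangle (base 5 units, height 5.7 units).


Composite shape: rectangle + triangle
Rectangle area = 5 * 4 = 20
Triangle area = 0.5 * 5 * 5.7 = 14.25
Total = 20 + 14.25
Total = 34.25
34.25 units^2


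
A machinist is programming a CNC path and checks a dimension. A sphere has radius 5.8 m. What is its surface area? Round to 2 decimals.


Shape: sphere
Radius r = 5.8 m
Formula: SA = 4 * pi * r^2
r^2 = 33.64
SA = 4 * pi * 33.64
SA = 134.56 * pi
SA = 422.73
422.73 m^2


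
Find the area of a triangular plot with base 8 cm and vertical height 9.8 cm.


Shape: triangle
Base b = 8 cm, Height h = 9.8 cm
Formula: A = (1/2) * b * h
A = 0.5 * 8 * 9.8
A = 0.5 * 78.4
A = 39.2
39.2 cm^2


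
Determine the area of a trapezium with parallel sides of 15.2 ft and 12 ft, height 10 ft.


Shape: trapezoid
Parallel sides a = 15.2 ft, b = 12 ft; Height h = 10 ft
Formula: A = (a + b) * h / 2
a + b = 15.2 + 12 = 27.2
A = 27.2 * 10 / 2
A = 272 / 2
A = 136
136 ft^2


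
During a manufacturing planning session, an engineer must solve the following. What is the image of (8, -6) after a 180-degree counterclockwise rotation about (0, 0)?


Transformation: rotation about the origin
Original point: (8, -6)
Rule for 180 deg: (x, y) -> (-x, -y)
Apply: (8, -6) -> (-8, 6)
(-8, 6)


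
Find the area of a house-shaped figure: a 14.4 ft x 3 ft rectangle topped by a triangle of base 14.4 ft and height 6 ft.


Composite shape: rectangle + triangle
Rectangle area = 14.4 * 3 = 43.2
Triangle area = 0.5 * 14.4 * 6 = 43.2
Total = 43.2 + 43.2
Total = 86.4
86.4 ft^2


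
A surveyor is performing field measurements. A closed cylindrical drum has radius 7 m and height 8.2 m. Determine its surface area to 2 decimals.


Shape: closed cylinder
Radius r = 7 m, Height h = 8.2 m
Formula: SA = 2*pi*r^2 + 2*pi*r*h = 2*pi*r*(r + h)
r + h = 15.2
2 * r * (r + h) = 2 * 7 * 15.2 = 212.8
SA = 212.8 * pi
SA = 668.53
668.53 m^2


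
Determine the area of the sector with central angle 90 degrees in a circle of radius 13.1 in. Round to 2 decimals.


Shape: circular sector
Radius r = 13.1 in, Angle = 90 degrees
Formula: A = (angle/360) * pi * r^2
r^2 = 171.61
Fraction of circle = 90/360
A = (90/360) * pi * 171.61
A = 42.9025 * pi
A = 134.78
134.78 in^2


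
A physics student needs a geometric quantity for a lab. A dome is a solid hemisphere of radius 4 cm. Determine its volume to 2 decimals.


Shape: hemisphere (half of a sphere)
Radius r = 4 cm
Formula: V = (1/2) * (4/3) * pi * r^3 = (2/3) * pi * r^3
r^3 = 64
(2/3) * 64 = 42.666667
V = 42.666667 * pi
V = 134.04
134.04 cm^3


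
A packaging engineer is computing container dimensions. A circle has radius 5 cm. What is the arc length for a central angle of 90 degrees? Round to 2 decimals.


Shape: circular arc
Radius r = 5 cm, Angle = 90 degrees
Formula: L = (angle/360) * 2 * pi * r
2 * pi * r = 10 * pi
L = (90/360) * 10 * pi
L = 2.5 * pi
L = 7.85
7.85 cm


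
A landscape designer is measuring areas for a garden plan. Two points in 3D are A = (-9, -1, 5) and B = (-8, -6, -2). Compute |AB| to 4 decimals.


3D distance between two points
P1 = (-9, -1, 5), P2 = (-8, -6, -2)
Formula: d = sqrt((x2-x1)^2 + (y2-y1)^2 + (z2-z1)^2)
dx = -8 - -9 = 1
dy = -6 - -1 = -5
dz = -2 - 5 = -7
dx^2 + dy^2 + dz^2 = 1 + 25 + 49 = 75
d = sqrt(75)
d = 8.6603
8.6603 units


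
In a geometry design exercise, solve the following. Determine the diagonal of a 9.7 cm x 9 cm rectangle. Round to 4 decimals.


Shape: rectangle (diagonal via Pythagoras)
Sides: 9.7 cm and 9 cm
Formula: d = sqrt(l^2 + w^2)
l^2 = 94.09, w^2 = 81
l^2 + w^2 = 175.09
d = sqrt(175.09)
d = 13.2322
13.2322 cm


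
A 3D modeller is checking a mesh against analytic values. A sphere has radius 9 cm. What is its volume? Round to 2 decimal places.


Shape: sphere
Radius r = 9 cm
Formula: V = (4/3) * pi * r^3
r^3 = 729
(4/3) * 729 = 972
V = 972 * pi
V = 3053.63
3053.63 cm^3


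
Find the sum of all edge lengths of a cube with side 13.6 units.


Shape: cube
Side s = 13.6 units
A cube has 12 edges, all equal.
Formula: total edge length = 12 * s
Total = 12 * 13.6
Total = 163.2
163.2 units


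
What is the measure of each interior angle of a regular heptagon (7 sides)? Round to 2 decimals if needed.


Shape: regular heptagon (7 sides)
Formula: interior angle = (n - 2) * 180 / n
(n - 2) = 5
(n - 2) * 180 = 900
angle = 900 / 7
angle = 128.57
128.57 degrees


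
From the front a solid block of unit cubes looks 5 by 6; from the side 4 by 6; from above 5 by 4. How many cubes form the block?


Orthographic views of a solid rectangular block:
Front view 5 x 6 -> length = 5, height = 6
Side view 4 x 6 -> width = 4, height = 6 (consistent)
Top view 5 x 4 -> confirms length = 5, width = 4
The block is 5 x 4 x 6.
Total unit cubes = 5 * 4 * 6 = 120
120 unit cubes


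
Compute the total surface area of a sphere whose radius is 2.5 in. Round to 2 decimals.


Shape: sphere
Radius r = 2.5 in
Formula: SA = 4 * pi * r^2
r^2 = 6.25
SA = 4 * pi * 6.25
SA = 25 * pi
SA = 78.54
78.54 in^2


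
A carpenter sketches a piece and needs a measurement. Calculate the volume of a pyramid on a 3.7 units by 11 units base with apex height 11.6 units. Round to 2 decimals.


Shape: rectangular pyramid
Base: 3.7 units x 11 units, Height h = 11.6 units
Formula: V = (1/3) * base_area * h
base_area = 3.7 * 11 = 40.7
base_area * h = 40.7 * 11.6 = 472.12
V = 472.12 / 3
V = 157.37
157.37 units^3


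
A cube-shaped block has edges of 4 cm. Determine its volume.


Shape: cube
Side s = 4 cm
Formula: V = s^3
V = 4 * 4 * 4
V = 16 * 4
V = 64
64 cm^3


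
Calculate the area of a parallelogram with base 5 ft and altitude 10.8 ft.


Shape: parallelogram
Base b = 5 ft, Height h = 10.8 ft
Formula: A = b * h
A = 5 * 10.8
A = 54
54 ft^2


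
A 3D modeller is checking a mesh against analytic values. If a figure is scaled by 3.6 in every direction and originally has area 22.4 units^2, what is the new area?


Linear scale factor k = 3.6
Original area = 22.4 units^2
Rule: under a linear scaling by k, areas scale by k^2.
k^2 = 3.6^2 = 12.96
New area = 22.4 * 12.96
New area = 290.304
290.304 units^2


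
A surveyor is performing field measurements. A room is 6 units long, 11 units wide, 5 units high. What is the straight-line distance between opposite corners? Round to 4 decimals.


Shape: rectangular box (space diagonal)
l = 6 units, w = 11 units, h = 5 units
Visualize: the diagonal of the base, then a right triangle with that diagonal and the height.
Formula: d = sqrt(l^2 + w^2 + h^2)
l^2 + w^2 + h^2 = 36 + 121 + 25 = 182
d = sqrt(182)
d = 13.4907
13.4907 units


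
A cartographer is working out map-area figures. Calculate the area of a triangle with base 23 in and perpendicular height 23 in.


Shape: triangle
Base b = 23 in, Height h = 23 in
Formula: A = (1/2) * b * h
A = 0.5 * 23 * 23
A = 0.5 * 529
A = 264.5
264.5 in^2


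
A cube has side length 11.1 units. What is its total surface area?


Shape: cube
Side s = 11.1 units
A cube has 6 square faces.
Formula: SA = 6 * s^2
s^2 = 123.21
SA = 6 * 123.21
SA = 739.26
739.26 units^2


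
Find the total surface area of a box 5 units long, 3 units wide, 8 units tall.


Shape: rectangular prism
l = 5 units, w = 3 units, h = 8 units
Formula: SA = 2(lw + lh + wh)
lw = 15, lh = 40, wh = 24
lw + lh + wh = 79
SA = 2 * 79
SA = 158
158 units^2


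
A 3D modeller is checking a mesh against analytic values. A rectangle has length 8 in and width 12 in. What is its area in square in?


Shape: rectangle
Length l = 8 in, Width w = 12 in
Formula: A = l * w
A = 8 * 12
A = 96
96 in^2


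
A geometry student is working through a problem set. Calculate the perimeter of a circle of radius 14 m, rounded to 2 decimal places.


Shape: circle
Radius r = 14 m
Formula: C = 2 * pi * r
C = 2 * pi * 14
C = 28 * pi
C = 87.96
87.96 m


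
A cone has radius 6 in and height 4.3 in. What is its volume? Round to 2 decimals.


Shape: cone
Radius r = 6 in, Height h = 4.3 in
Formula: V = (1/3) * pi * r^2 * h
r^2 = 36
pi * r^2 * h = pi * 36 * 4.3 = 154.8 * pi
V = 154.8 * pi / 3
V = 162.11
162.11 in^3


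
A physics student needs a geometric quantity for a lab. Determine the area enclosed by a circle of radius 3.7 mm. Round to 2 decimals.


Shape: circle
Radius r = 3.7 mm
Formula: A = pi * r^2
r^2 = 3.7^2 = 13.69
A = pi * 13.69
A = 43.01
43.01 mm^2


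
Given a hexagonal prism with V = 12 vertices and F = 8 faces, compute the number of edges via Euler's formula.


Polyhedron: hexagonal prism
Euler's formula for convex polyhedra: V - E + F = 2
Given: V = 12 vertices and F = 8 faces
Solve for E:
E = V + F - 2 = 12 + 8 - 2 = 18
18 edges


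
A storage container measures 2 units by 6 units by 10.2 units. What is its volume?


Shape: rectangular prism
l = 2 units, w = 6 units, h = 10.2 units
Formula: V = l * w * h
V = 2 * 6 * 10.2
V = 12 * 10.2
V = 122.4
122.4 units^3


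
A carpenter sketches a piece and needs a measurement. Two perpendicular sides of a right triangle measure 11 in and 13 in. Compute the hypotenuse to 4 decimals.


Shape: right triangle
Legs a = 11 in, b = 13 in
Formula: c = sqrt(a^2 + b^2)
a^2 = 121, b^2 = 169
a^2 + b^2 = 290
c = sqrt(290)
c = 17.0294
17.0294 in


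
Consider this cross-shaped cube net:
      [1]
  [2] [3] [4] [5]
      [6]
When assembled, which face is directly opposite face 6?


Net: cross layout. Take square 3 as the base (bottom).
Fold the four squares in the horizontal row up around 3: 2 -> left, 4 -> right, 5 wraps to the top.
Fold 1 and 6 up from 3: 1 -> back, 6 -> front.
Opposite pairs are therefore: (1, 6), (2, 4), (3, 5).
Face 6 is opposite face 1.
face 1


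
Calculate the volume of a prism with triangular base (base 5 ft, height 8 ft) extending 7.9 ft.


Shape: triangular prism
Triangle base = 5 ft, triangle height = 8 ft, prism length L = 7.9 ft
Formula: V = (1/2 * b * h_tri) * L
Cross-section area = 0.5 * 5 * 8 = 20
V = 20 * 7.9
V = 158
158 ft^3


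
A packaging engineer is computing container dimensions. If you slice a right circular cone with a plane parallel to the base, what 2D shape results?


Solid: right circular cone
Cutting plane: parallel to the base
Visualize the intersection of the plane with the solid's surface.
The boundary of the cut region is a circle.
circle


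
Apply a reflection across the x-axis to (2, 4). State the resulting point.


Transformation: reflection
Original point: (2, 4)
Rule for reflection over the x-axis: (x, y) -> (x, -y)
Apply: (2, 4) -> (2, -4)
(2, -4)


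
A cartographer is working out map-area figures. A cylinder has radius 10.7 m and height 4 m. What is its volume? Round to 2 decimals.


Shape: cylinder
Radius r = 10.7 m, Height h = 4 m
Formula: V = pi * r^2 * h
r^2 = 114.49
V = pi * 114.49 * 4
V = 457.96 * pi
V = 1438.72
1438.72 m^3


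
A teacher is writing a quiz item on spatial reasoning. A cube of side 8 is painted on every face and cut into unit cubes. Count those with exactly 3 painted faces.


Large cube: 8 x 8 x 8, cut into unit cubes.
Cubes with 3 painted faces are at the corners. A cube always has 8 corners.
Count = 8
8 unit cubes


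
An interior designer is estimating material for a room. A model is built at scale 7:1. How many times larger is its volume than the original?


Linear scale factor k = 7
Rule: under a linear scaling by k, volumes scale by k^3.
k^3 = 7 * 7 * 7
k^3 = 49 * 7
k^3 = 343
Volume scales by a factor of 343.
343 (dimensionless)


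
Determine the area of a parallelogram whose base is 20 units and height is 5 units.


Shape: parallelogram
Base b = 20 units, Height h = 5 units
Formula: A = b * h
A = 20 * 5
A = 100
100 units^2


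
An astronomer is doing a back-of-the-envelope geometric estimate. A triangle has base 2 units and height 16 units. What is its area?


Shape: triangle
Base b = 2 units, Height h = 16 units
Formula: A = (1/2) * b * h
A = 0.5 * 2 * 16
A = 0.5 * 32
A = 16
16 units^2


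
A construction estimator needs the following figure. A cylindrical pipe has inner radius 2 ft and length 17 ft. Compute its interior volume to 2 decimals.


Shape: cylinder
Radius r = 2 ft, Height h = 17 ft
Formula: V = pi * r^2 * h
r^2 = 4
V = pi * 4 * 17
V = 68 * pi
V = 213.63
213.63 ft^3


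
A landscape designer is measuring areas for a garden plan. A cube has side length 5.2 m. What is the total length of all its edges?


Shape: cube
Side s = 5.2 m
A cube has 12 edges, all equal.
Formula: total edge length = 12 * s
Total = 12 * 5.2
Total = 62.4
62.4 m


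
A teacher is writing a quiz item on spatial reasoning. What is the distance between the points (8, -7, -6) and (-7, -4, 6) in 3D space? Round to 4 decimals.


3D distance between two points
P1 = (8, -7, -6), P2 = (-7, -4, 6)
Formula: d = sqrt((x2-x1)^2 + (y2-y1)^2 + (z2-z1)^2)
dx = -7 - 8 = -15
dy = -4 - -7 = 3
dz = 6 - -6 = 12
dx^2 + dy^2 + dz^2 = 225 + 9 + 144 = 378
d = sqrt(378)
d = 19.4422
19.4422 units


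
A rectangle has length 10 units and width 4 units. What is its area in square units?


Shape: rectangle
Length l = 10 units, Width w = 4 units
Formula: A = l * w
A = 10 * 4
A = 40
40 units^2


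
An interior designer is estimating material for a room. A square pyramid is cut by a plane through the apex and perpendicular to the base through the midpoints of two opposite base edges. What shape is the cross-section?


Solid: square pyramid
Cutting plane: through the apex and perpendicular to the base through the midpoints of two opposite base edges
Visualize the intersection of the plane with the solid's surface.
The boundary of the cut region is a isosceles triangle.
isosceles triangle


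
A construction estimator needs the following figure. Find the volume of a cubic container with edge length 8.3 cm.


Shape: cube
Side s = 8.3 cm
Formula: V = s^3
V = 8.3 * 8.3 * 8.3
V = 68.89 * 8.3
V = 571.787
571.787 cm^3


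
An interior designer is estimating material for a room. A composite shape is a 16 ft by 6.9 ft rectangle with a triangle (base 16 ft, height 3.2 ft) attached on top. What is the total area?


Composite shape: rectangle + triangle
Rectangle area = 16 * 6.9 = 110.4
Triangle area = 0.5 * 16 * 3.2 = 25.6
Total = 110.4 + 25.6
Total = 136
136 ft^2


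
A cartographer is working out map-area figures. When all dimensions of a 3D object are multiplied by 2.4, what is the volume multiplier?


Linear scale factor k = 2.4
Rule: under a linear scaling by k, volumes scale by k^3.
k^3 = 2.4 * 2.4 * 2.4
k^3 = 5.76 * 2.4
k^3 = 13.824
Volume scales by a factor of 13.824.
13.824 (dimensionless)


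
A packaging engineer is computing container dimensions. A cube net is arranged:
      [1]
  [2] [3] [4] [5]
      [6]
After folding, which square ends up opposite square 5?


Net: cross layout. Take square 3 as the base (bottom).
Fold the four squares in the horizontal row up around 3: 2 -> left, 4 -> right, 5 wraps to the top.
Fold 1 and 6 up from 3: 1 -> back, 6 -> front.
Opposite pairs are therefore: (1, 6), (2, 4), (3, 5).
Face 5 is opposite face 3.
face 3


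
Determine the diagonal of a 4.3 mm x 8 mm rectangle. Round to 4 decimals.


Shape: rectangle (diagonal via Pythagoras)
Sides: 4.3 mm and 8 mm
Formula: d = sqrt(l^2 + w^2)
l^2 = 18.49, w^2 = 64
l^2 + w^2 = 82.49
d = sqrt(82.49)
d = 9.0824
9.0824 mm


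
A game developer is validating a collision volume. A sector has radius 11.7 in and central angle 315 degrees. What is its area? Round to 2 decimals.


Shape: circular sector
Radius r = 11.7 in, Angle = 315 degrees
Formula: A = (angle/360) * pi * r^2
r^2 = 136.89
Fraction of circle = 315/360
A = (315/360) * pi * 136.89
A = 119.77875 * pi
A = 376.3
376.3 in^2


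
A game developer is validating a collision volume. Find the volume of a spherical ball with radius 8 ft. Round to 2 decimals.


Shape: sphere
Radius r = 8 ft
Formula: V = (4/3) * pi * r^3
r^3 = 512
(4/3) * 512 = 682.666667
V = 682.666667 * pi
V = 2144.66
2144.66 ft^3


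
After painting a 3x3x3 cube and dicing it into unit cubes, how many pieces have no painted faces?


Large cube: 3 x 3 x 3, cut into unit cubes.
n = 3, so n - 2 = 1
Unpainted cubes form the interior (n - 2)^3 block.
(n - 2)^3 = 1^3 = 1
1 unit cubes


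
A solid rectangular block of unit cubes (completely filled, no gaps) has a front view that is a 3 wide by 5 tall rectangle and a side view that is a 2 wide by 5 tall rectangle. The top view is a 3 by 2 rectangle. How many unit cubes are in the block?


Orthographic views of a solid rectangular block:
Front view 3 x 5 -> length = 3, height = 5
Side view 2 x 5 -> width = 2, height = 5 (consistent)
Top view 3 x 2 -> confirms length = 3, width = 2
The block is 3 x 2 x 5.
Total unit cubes = 3 * 2 * 5 = 30
30 unit cubes


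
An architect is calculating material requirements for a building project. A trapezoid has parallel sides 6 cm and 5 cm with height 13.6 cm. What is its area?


Shape: trapezoid
Parallel sides a = 6 cm, b = 5 cm; Height h = 13.6 cm
Formula: A = (a + b) * h / 2
a + b = 6 + 5 = 11
A = 11 * 13.6 / 2
A = 149.6 / 2
A = 74.8
74.8 cm^2


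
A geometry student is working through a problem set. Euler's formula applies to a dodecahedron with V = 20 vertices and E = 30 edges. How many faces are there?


Polyhedron: dodecahedron
Euler's formula for convex polyhedra: V - E + F = 2
Given: V = 20 vertices and E = 30 edges
Solve for F:
F = 2 + E - V = 2 + 30 - 20 = 12
12 faces


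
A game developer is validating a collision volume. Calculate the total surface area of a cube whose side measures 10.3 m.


Shape: cube
Side s = 10.3 m
A cube has 6 square faces.
Formula: SA = 6 * s^2
s^2 = 106.09
SA = 6 * 106.09
SA = 636.54
636.54 m^2


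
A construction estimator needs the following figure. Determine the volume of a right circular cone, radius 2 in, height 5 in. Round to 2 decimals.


Shape: cone
Radius r = 2 in, Height h = 5 in
Formula: V = (1/3) * pi * r^2 * h
r^2 = 4
pi * r^2 * h = pi * 4 * 5 = 20 * pi
V = 20 * pi / 3
V = 20.94
20.94 in^3


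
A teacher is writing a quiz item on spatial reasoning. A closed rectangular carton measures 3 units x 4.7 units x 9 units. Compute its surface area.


Shape: rectangular prism
l = 3 units, w = 4.7 units, h = 9 units
Formula: SA = 2(lw + lh + wh)
lw = 14.1, lh = 27, wh = 42.3
lw + lh + wh = 83.4
SA = 2 * 83.4
SA = 166.8
166.8 units^2


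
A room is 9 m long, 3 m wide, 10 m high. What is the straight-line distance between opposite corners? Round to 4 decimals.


Shape: rectangular box (space diagonal)
l = 9 m, w = 3 m, h = 10 m
Visualize: the diagonal of the base, then a right triangle with that diagonal and the height.
Formula: d = sqrt(l^2 + w^2 + h^2)
l^2 + w^2 + h^2 = 81 + 9 + 100 = 190
d = sqrt(190)
d = 13.784
13.784 m


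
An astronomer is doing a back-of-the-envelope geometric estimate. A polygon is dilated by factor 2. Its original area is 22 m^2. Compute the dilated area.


Linear scale factor k = 2
Original area = 22 m^2
Rule: under a linear scaling by k, areas scale by k^2.
k^2 = 2^2 = 4
New area = 22 * 4
New area = 88
88 m^2


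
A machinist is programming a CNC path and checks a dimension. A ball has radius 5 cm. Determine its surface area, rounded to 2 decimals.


Shape: sphere
Radius r = 5 cm
Formula: SA = 4 * pi * r^2
r^2 = 25
SA = 4 * pi * 25
SA = 100 * pi
SA = 314.16
314.16 cm^2


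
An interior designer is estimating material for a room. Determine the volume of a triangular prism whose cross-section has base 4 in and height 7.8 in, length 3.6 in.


Shape: triangular prism
Triangle base = 4 in, triangle height = 7.8 in, prism length L = 3.6 in
Formula: V = (1/2 * b * h_tri) * L
Cross-section area = 0.5 * 4 * 7.8 = 15.6
V = 15.6 * 3.6
V = 56.16
56.16 in^3


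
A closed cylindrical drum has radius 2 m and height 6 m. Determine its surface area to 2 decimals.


Shape: closed cylinder
Radius r = 2 m, Height h = 6 m
Formula: SA = 2*pi*r^2 + 2*pi*r*h = 2*pi*r*(r + h)
r + h = 8
2 * r * (r + h) = 2 * 2 * 8 = 32
SA = 32 * pi
SA = 100.53
100.53 m^2


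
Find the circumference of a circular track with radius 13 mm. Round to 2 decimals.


Shape: circle
Radius r = 13 mm
Formula: C = 2 * pi * r
C = 2 * pi * 13
C = 26 * pi
C = 81.68
81.68 mm


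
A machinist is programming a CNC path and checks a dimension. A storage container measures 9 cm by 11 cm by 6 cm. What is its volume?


Shape: rectangular prism
l = 9 cm, w = 11 cm, h = 6 cm
Formula: V = l * w * h
V = 9 * 11 * 6
V = 99 * 6
V = 594
594 cm^3


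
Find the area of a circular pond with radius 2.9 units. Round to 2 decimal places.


Shape: circle
Radius r = 2.9 units
Formula: A = pi * r^2
r^2 = 2.9^2 = 8.41
A = pi * 8.41
A = 26.42
26.42 units^2


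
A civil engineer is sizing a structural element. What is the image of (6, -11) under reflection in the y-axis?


Transformation: reflection
Original point: (6, -11)
Rule for reflection over the y-axis: (x, y) -> (-x, y)
Apply: (6, -11) -> (-6, -11)
(-6, -11)


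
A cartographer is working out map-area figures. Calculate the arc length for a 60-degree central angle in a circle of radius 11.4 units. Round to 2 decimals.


Shape: circular arc
Radius r = 11.4 units, Angle = 60 degrees
Formula: L = (angle/360) * 2 * pi * r
2 * pi * r = 22.8 * pi
L = (60/360) * 22.8 * pi
L = 3.8 * pi
L = 11.94
11.94 units


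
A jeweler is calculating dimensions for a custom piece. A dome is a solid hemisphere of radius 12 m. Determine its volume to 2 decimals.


Shape: hemisphere (half of a sphere)
Radius r = 12 m
Formula: V = (1/2) * (4/3) * pi * r^3 = (2/3) * pi * r^3
r^3 = 1728
(2/3) * 1728 = 1152
V = 1152 * pi
V = 3619.11
3619.11 m^3


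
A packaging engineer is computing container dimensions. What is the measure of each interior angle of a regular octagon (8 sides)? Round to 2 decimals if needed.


Shape: regular octagon (8 sides)
Formula: interior angle = (n - 2) * 180 / n
(n - 2) = 6
(n - 2) * 180 = 1080
angle = 1080 / 8
angle = 135
135 degrees


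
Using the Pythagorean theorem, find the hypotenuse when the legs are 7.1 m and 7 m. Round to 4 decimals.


Shape: right triangle
Legs a = 7.1 m, b = 7 m
Formula: c = sqrt(a^2 + b^2)
a^2 = 50.41, b^2 = 49
a^2 + b^2 = 99.41
c = sqrt(99.41)
c = 9.9705
9.9705 m


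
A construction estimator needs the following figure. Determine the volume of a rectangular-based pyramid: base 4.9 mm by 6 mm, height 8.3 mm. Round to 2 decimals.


Shape: rectangular pyramid
Base: 4.9 mm x 6 mm, Height h = 8.3 mm
Formula: V = (1/3) * base_area * h
base_area = 4.9 * 6 = 29.4
base_area * h = 29.4 * 8.3 = 244.02
V = 244.02 / 3
V = 81.34
81.34 mm^3


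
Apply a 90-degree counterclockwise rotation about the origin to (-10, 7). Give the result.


Transformation: rotation about the origin
Original point: (-10, 7)
Rule for 90 deg counterclockwise: (x, y) -> (-y, x)
Apply: (-10, 7) -> (-7, -10)
(-7, -10)


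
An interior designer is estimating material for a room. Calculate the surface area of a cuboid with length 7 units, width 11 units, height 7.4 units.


Shape: rectangular prism
l = 7 units, w = 11 units, h = 7.4 units
Formula: SA = 2(lw + lh + wh)
lw = 77, lh = 51.8, wh = 81.4
lw + lh + wh = 210.2
SA = 2 * 210.2
SA = 420.4
420.4 units^2


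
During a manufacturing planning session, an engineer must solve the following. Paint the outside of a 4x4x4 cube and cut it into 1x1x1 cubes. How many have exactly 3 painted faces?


Large cube: 4 x 4 x 4, cut into unit cubes.
Cubes with 3 painted faces are at the corners. A cube always has 8 corners.
Count = 8
8 unit cubes


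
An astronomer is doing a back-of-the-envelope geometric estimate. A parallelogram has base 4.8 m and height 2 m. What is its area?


Shape: parallelogram
Base b = 4.8 m, Height h = 2 m
Formula: A = b * h
A = 4.8 * 2
A = 9.6
9.6 m^2


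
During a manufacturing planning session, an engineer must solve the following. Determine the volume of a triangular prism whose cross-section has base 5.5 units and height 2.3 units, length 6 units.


Shape: triangular prism
Triangle base = 5.5 units, triangle height = 2.3 units, prism length L = 6 units
Formula: V = (1/2 * b * h_tri) * L
Cross-section area = 0.5 * 5.5 * 2.3 = 6.325
V = 6.325 * 6
V = 37.95
37.95 units^3


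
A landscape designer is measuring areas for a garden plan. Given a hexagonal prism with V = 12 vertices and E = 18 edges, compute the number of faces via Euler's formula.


Polyhedron: hexagonal prism
Euler's formula for convex polyhedra: V - E + F = 2
Given: V = 12 vertices and E = 18 edges
Solve for F:
F = 2 + E - V = 2 + 18 - 12 = 8
8 faces


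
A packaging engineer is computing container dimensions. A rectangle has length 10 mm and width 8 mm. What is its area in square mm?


Shape: rectangle
Length l = 10 mm, Width w = 8 mm
Formula: A = l * w
A = 10 * 8
A = 80
80 mm^2


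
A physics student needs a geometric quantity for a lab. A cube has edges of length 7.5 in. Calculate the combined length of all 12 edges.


Shape: cube
Side s = 7.5 in
A cube has 12 edges, all equal.
Formula: total edge length = 12 * s
Total = 12 * 7.5
Total = 90
90 in


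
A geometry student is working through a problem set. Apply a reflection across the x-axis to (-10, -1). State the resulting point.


Transformation: reflection
Original point: (-10, -1)
Rule for reflection over the x-axis: (x, y) -> (x, -y)
Apply: (-10, -1) -> (-10, 1)
(-10, 1)


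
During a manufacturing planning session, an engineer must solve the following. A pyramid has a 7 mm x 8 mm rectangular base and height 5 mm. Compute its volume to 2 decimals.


Shape: rectangular pyramid
Base: 7 mm x 8 mm, Height h = 5 mm
Formula: V = (1/3) * base_area * h
base_area = 7 * 8 = 56
base_area * h = 56 * 5 = 280
V = 280 / 3
V = 93.33
93.33 mm^3


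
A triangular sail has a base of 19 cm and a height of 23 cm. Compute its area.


Shape: triangle
Base b = 19 cm, Height h = 23 cm
Formula: A = (1/2) * b * h
A = 0.5 * 19 * 23
A = 0.5 * 437
A = 218.5
218.5 cm^2


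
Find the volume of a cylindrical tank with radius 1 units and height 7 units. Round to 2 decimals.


Shape: cylinder
Radius r = 1 units, Height h = 7 units
Formula: V = pi * r^2 * h
r^2 = 1
V = pi * 1 * 7
V = 7 * pi
V = 21.99
21.99 units^3


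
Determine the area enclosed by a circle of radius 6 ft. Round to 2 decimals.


Shape: circle
Radius r = 6 ft
Formula: A = pi * r^2
r^2 = 6^2 = 36
A = pi * 36
A = 113.1
113.1 ft^2


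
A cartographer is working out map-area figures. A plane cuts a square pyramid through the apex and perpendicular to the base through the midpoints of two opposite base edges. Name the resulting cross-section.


Solid: square pyramid
Cutting plane: through the apex and perpendicular to the base through the midpoints of two opposite base edges
Visualize the intersection of the plane with the solid's surface.
The boundary of the cut region is a isosceles triangle.
isosceles triangle


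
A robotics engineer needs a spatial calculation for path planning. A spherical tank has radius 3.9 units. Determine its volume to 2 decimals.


Shape: sphere
Radius r = 3.9 units
Formula: V = (4/3) * pi * r^3
r^3 = 59.319
(4/3) * 59.319 = 79.092
V = 79.092 * pi
V = 248.47
248.47 units^3


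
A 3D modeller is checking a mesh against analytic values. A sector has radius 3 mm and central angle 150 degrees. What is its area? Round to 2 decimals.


Shape: circular sector
Radius r = 3 mm, Angle = 150 degrees
Formula: A = (angle/360) * pi * r^2
r^2 = 9
Fraction of circle = 150/360
A = (150/360) * pi * 9
A = 3.75 * pi
A = 11.78
11.78 mm^2


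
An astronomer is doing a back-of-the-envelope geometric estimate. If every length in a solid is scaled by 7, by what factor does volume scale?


Linear scale factor k = 7
Rule: under a linear scaling by k, volumes scale by k^3.
k^3 = 7 * 7 * 7
k^3 = 49 * 7
k^3 = 343
Volume scales by a factor of 343.
343 (dimensionless)


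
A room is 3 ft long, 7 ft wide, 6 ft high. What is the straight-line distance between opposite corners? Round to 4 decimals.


Shape: rectangular box (space diagonal)
l = 3 ft, w = 7 ft, h = 6 ft
Visualize: the diagonal of the base, then a right triangle with that diagonal and the height.
Formula: d = sqrt(l^2 + w^2 + h^2)
l^2 + w^2 + h^2 = 9 + 49 + 36 = 94
d = sqrt(94)
d = 9.6954
9.6954 ft


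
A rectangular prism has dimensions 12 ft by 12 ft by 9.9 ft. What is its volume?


Shape: rectangular prism
l = 12 ft, w = 12 ft, h = 9.9 ft
Formula: V = l * w * h
V = 12 * 12 * 9.9
V = 144 * 9.9
V = 1425.6
1425.6 ft^3


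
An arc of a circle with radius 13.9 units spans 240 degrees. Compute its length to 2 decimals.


Shape: circular arc
Radius r = 13.9 units, Angle = 240 degrees
Formula: L = (angle/360) * 2 * pi * r
2 * pi * r = 27.8 * pi
L = (240/360) * 27.8 * pi
L = 18.533333 * pi
L = 58.22
58.22 units


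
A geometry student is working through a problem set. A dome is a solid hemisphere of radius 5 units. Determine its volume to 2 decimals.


Shape: hemisphere (half of a sphere)
Radius r = 5 units
Formula: V = (1/2) * (4/3) * pi * r^3 = (2/3) * pi * r^3
r^3 = 125
(2/3) * 125 = 83.333333
V = 83.333333 * pi
V = 261.8
261.8 units^3


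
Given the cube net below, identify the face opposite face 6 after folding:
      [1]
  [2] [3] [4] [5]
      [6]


Net: cross layout. Take square 3 as the base (bottom).
Fold the four squares in the horizontal row up around 3: 2 -> left, 4 -> right, 5 wraps to the top.
Fold 1 and 6 up from 3: 1 -> back, 6 -> front.
Opposite pairs are therefore: (1, 6), (2, 4), (3, 5).
Face 6 is opposite face 1.
face 1


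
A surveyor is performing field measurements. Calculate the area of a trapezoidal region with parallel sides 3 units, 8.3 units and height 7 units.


Shape: trapezoid
Parallel sides a = 3 units, b = 8.3 units; Height h = 7 units
Formula: A = (a + b) * h / 2
a + b = 3 + 8.3 = 11.3
A = 11.3 * 7 / 2
A = 79.1 / 2
A = 39.55
39.55 units^2


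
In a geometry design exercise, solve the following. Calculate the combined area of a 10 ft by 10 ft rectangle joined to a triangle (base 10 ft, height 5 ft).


Composite shape: rectangle + triangle
Rectangle area = 10 * 10 = 100
Triangle area = 0.5 * 10 * 5 = 25
Total = 100 + 25
Total = 125
125 ft^2


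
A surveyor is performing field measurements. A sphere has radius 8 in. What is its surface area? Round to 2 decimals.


Shape: sphere
Radius r = 8 in
Formula: SA = 4 * pi * r^2
r^2 = 64
SA = 4 * pi * 64
SA = 256 * pi
SA = 804.25
804.25 in^2


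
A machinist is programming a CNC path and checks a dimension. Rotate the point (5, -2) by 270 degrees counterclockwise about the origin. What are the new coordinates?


Transformation: rotation about the origin
Original point: (5, -2)
Rule for 270 deg counterclockwise: (x, y) -> (y, -x)
Apply: (5, -2) -> (-2, -5)
(-2, -5)


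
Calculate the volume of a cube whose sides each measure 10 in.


Shape: cube
Side s = 10 in
Formula: V = s^3
V = 10 * 10 * 10
V = 100 * 10
V = 1000
1000 in^3


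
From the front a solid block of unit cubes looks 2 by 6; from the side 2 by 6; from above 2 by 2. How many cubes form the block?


Orthographic views of a solid rectangular block:
Front view 2 x 6 -> length = 2, height = 6
Side view 2 x 6 -> width = 2, height = 6 (consistent)
Top view 2 x 2 -> confirms length = 2, width = 2
The block is 2 x 2 x 6.
Total unit cubes = 2 * 2 * 6 = 24
24 unit cubes


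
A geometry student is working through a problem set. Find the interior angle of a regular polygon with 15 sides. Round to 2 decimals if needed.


Shape: regular pentadecagon (15 sides)
Formula: interior angle = (n - 2) * 180 / n
(n - 2) = 13
(n - 2) * 180 = 2340
angle = 2340 / 15
angle = 156
156 degrees


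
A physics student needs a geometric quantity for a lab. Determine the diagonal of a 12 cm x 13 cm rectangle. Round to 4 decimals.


Shape: rectangle (diagonal via Pythagoras)
Sides: 12 cm and 13 cm
Formula: d = sqrt(l^2 + w^2)
l^2 = 144, w^2 = 169
l^2 + w^2 = 313
d = sqrt(313)
d = 17.6918
17.6918 cm


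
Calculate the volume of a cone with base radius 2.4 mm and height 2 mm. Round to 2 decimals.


Shape: cone
Radius r = 2.4 mm, Height h = 2 mm
Formula: V = (1/3) * pi * r^2 * h
r^2 = 5.76
pi * r^2 * h = pi * 5.76 * 2 = 11.52 * pi
V = 11.52 * pi / 3
V = 12.06
12.06 mm^3


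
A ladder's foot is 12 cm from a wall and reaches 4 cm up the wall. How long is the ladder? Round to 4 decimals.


Shape: right triangle
Legs a = 12 cm, b = 4 cm
Formula: c = sqrt(a^2 + b^2)
a^2 = 144, b^2 = 16
a^2 + b^2 = 160
c = sqrt(160)
c = 12.6491
12.6491 cm


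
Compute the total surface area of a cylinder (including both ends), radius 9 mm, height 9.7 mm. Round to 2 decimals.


Shape: closed cylinder
Radius r = 9 mm, Height h = 9.7 mm
Formula: SA = 2*pi*r^2 + 2*pi*r*h = 2*pi*r*(r + h)
r + h = 18.7
2 * r * (r + h) = 2 * 9 * 18.7 = 336.6
SA = 336.6 * pi
SA = 1057.46
1057.46 mm^2


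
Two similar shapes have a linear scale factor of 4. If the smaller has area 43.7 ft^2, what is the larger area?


Linear scale factor k = 4
Original area = 43.7 ft^2
Rule: under a linear scaling by k, areas scale by k^2.
k^2 = 4^2 = 16
New area = 43.7 * 16
New area = 699.2
699.2 ft^2


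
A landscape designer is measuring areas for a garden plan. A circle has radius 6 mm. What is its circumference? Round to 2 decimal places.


Shape: circle
Radius r = 6 mm
Formula: C = 2 * pi * r
C = 2 * pi * 6
C = 12 * pi
C = 37.7
37.7 mm


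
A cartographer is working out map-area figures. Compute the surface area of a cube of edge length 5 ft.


Shape: cube
Side s = 5 ft
A cube has 6 square faces.
Formula: SA = 6 * s^2
s^2 = 25
SA = 6 * 25
SA = 150
150 ft^2


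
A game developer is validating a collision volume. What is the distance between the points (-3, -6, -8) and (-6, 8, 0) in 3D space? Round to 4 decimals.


3D distance between two points
P1 = (-3, -6, -8), P2 = (-6, 8, 0)
Formula: d = sqrt((x2-x1)^2 + (y2-y1)^2 + (z2-z1)^2)
dx = -6 - -3 = -3
dy = 8 - -6 = 14
dz = 0 - -8 = 8
dx^2 + dy^2 + dz^2 = 9 + 196 + 64 = 269
d = sqrt(269)
d = 16.4012
16.4012 units
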